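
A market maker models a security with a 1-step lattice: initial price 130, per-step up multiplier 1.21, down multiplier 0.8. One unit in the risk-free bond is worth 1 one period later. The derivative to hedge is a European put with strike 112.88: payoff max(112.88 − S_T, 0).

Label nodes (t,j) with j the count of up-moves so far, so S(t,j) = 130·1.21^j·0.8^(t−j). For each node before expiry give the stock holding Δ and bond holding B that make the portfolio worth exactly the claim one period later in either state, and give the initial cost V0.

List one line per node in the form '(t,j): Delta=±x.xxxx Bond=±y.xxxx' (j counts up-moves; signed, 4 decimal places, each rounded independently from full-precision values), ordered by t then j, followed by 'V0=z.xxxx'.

(0,0): Delta=-0.1666 Bond=26.2068
V0=4.5483

No-arbitrage ⇒ martingale measure with p* = (R−d)/(u−d) = 0.4878.
At expiry t=1: V(1,0)=8.8800, V(1,1)=0.0000
Node (0,0) S=130.0000: V=(p*·0.0000+(1−p*)·8.8800)/1=4.5483; Δ=(0.0000−8.8800)/(157.3000−104.0000)=-0.1666; B=V−Δ·S=26.2068
The time-0 hedge costs 4.5483, which is the no-arbitrage price.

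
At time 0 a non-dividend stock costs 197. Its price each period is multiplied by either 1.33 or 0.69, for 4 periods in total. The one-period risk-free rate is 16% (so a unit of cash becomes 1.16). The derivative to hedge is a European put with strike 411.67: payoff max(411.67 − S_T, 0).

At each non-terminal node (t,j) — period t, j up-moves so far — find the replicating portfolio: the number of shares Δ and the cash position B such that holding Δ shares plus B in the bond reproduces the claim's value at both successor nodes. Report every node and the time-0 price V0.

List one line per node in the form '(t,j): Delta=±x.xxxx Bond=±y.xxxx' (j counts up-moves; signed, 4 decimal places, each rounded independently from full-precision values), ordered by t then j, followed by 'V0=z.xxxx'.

(0,0): Delta=-0.5880 Bond=179.0777
(1,0): Delta=-1.0000 Bond=263.7395
(1,1): Delta=-0.5106 Bond=187.4714
(2,0): Delta=-1.0000 Bond=305.9379
(2,1): Delta=-1.0000 Bond=305.9379
(2,2): Delta=-0.4188 Bond=185.4667
(3,0): Delta=-1.0000 Bond=354.8879
(3,1): Delta=-1.0000 Bond=354.8879
(3,2): Delta=-1.0000 Bond=354.8879
(3,3): Delta=-0.3097 Bond=164.5948
V0=63.2508

The replicating-portfolio and risk-neutral prices coincide; use p* = (1.16−0.69)/(1.33−0.69) = 0.7344 for the latter.
Terminal payoffs: V(4,0)=367.0158, V(4,1)=325.5974, V(4,2)=245.7619, V(4,3)=91.8761, V(4,4)=0.0000
  t=3,j=0: stock 64.7163 → up 86.0726 (V=325.5974), down 44.6542 (V=367.0158). Price 290.1717; hedge Δ=-1.0000, bond B=354.8879.
  t=3,j=1: stock 124.7430 → up 165.9081 (V=245.7619), down 86.0726 (V=325.5974). Price 230.1450; hedge Δ=-1.0000, bond B=354.8879.
  t=3,j=2: stock 240.4466 → up 319.7939 (V=91.8761), down 165.9081 (V=245.7619). Price 114.4414; hedge Δ=-1.0000, bond B=354.8879.
  t=3,j=3: stock 463.4695 → up 616.4144 (V=0.0000), down 319.7939 (V=91.8761). Price 21.0384; hedge Δ=-0.3097, bond B=164.5948.
  t=2,j=0: stock 93.7917 → up 124.7430 (V=230.1450), down 64.7163 (V=290.1717). Price 212.1462; hedge Δ=-1.0000, bond B=305.9379.
  t=2,j=1: stock 180.7869 → up 240.4466 (V=114.4414), down 124.7430 (V=230.1450). Price 125.1510; hedge Δ=-1.0000, bond B=305.9379.
  t=2,j=2: stock 348.4733 → up 463.4695 (V=21.0384), down 240.4466 (V=114.4414). Price 39.5246; hedge Δ=-0.4188, bond B=185.4667.
  t=1,j=0: stock 135.9300 → up 180.7869 (V=125.1510), down 93.7917 (V=212.1462). Price 127.8095; hedge Δ=-1.0000, bond B=263.7395.
  t=1,j=1: stock 262.0100 → up 348.4733 (V=39.5246), down 180.7869 (V=125.1510). Price 53.6803; hedge Δ=-0.5106, bond B=187.4714.
  t=0,j=0: stock 197.0000 → up 262.0100 (V=53.6803), down 135.9300 (V=127.8095). Price 63.2508; hedge Δ=-0.5880, bond B=179.0777.
Root portfolio cost Δ·197+B reproduces V0=63.2508.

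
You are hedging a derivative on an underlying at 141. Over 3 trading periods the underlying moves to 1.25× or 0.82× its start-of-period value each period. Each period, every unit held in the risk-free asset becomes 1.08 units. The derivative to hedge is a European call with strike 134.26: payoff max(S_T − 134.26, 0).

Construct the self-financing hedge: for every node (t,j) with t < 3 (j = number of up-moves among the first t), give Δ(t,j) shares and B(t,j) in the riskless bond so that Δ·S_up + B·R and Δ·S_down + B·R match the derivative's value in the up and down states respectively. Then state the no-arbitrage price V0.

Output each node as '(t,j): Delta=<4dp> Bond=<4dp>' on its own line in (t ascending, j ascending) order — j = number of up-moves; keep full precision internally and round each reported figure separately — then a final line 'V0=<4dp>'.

(0,0): Delta=0.8034 Bond=-72.5453
(1,0): Delta=0.5225 Bond=-45.8654
(1,1): Delta=0.9239 Bond=-99.5881
(2,0): Delta=0.0000 Bond=0.0000
(2,1): Delta=0.7466 Bond=-81.9227
(2,2): Delta=1.0000 Bond=-124.3148
V0=40.7372

Risk-neutral probability p* = (R−d)/(u−d) = (1.08−0.82)/(1.25−0.82) = 0.6047.
Terminal payoffs: V(3,0)=0.0000, V(3,1)=0.0000, V(3,2)=46.3963, V(3,3)=141.1306
(2,0): S=94.8084. Δ = (V_up−V_dn)/(S_up−S_dn) = (0.0000−0.0000)/(118.5105−77.7429) = 0.0000. V = [p*·0.0000 + (1−p*)·0.0000]/1.08 = 0.0000. B = V − Δ·S = 0.0000.
(2,1): S=144.5250. Δ = (V_up−V_dn)/(S_up−S_dn) = (46.3963−0.0000)/(180.6562−118.5105) = 0.7466. V = [p*·46.3963 + (1−p*)·0.0000]/1.08 = 25.9755. B = V − Δ·S = -81.9227.
(2,2): S=220.3125. Δ = (V_up−V_dn)/(S_up−S_dn) = (141.1306−46.3963)/(275.3906−180.6562) = 1.0000. V = [p*·141.1306 + (1−p*)·46.3963]/1.08 = 95.9977. B = V − Δ·S = -124.3148.
(1,0): S=115.6200. Δ = (V_up−V_dn)/(S_up−S_dn) = (25.9755−0.0000)/(144.5250−94.8084) = 0.5225. V = [p*·25.9755 + (1−p*)·0.0000]/1.08 = 14.5427. B = V − Δ·S = -45.8654.
(1,1): S=176.2500. Δ = (V_up−V_dn)/(S_up−S_dn) = (95.9977−25.9755)/(220.3125−144.5250) = 0.9239. V = [p*·95.9977 + (1−p*)·25.9755]/1.08 = 63.2542. B = V − Δ·S = -99.5881.
(0,0): S=141.0000. Δ = (V_up−V_dn)/(S_up−S_dn) = (63.2542−14.5427)/(176.2500−115.6200) = 0.8034. V = [p*·63.2542 + (1−p*)·14.5427]/1.08 = 40.7372. B = V − Δ·S = -72.5453.
Each (Δ,B) replicates both successor values, so the strategy is self-financing and V0 is arbitrage-free.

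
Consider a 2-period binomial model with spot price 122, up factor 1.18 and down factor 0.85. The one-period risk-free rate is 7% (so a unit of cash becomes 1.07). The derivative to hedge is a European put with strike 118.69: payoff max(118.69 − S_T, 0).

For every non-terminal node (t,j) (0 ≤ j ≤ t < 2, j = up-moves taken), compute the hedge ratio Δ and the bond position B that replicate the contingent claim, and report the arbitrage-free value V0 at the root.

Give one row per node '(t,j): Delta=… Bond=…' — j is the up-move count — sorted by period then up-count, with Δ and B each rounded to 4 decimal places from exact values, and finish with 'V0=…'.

(0,0): Delta=-0.2364 Bond=31.7994
(1,0): Delta=-0.8926 Bond=102.0762
(1,1): Delta=0.0000 Bond=0.0000
V0=2.9644

No-arbitrage ⇒ martingale measure with p* = (R−d)/(u−d) = 0.6667.
Payoff layer (t=2): V(2,0)=30.5450, V(2,1)=0.0000, V(2,2)=0.0000
(1,0): S=103.7000. Δ = (V_up−V_dn)/(S_up−S_dn) = (0.0000−30.5450)/(122.3660−88.1450) = -0.8926. V = [p*·0.0000 + (1−p*)·30.5450]/1.07 = 9.5156. B = V − Δ·S = 102.0762.
(1,1): S=143.9600. Δ = (V_up−V_dn)/(S_up−S_dn) = (0.0000−0.0000)/(169.8728−122.3660) = 0.0000. V = [p*·0.0000 + (1−p*)·0.0000]/1.07 = 0.0000. B = V − Δ·S = 0.0000.
(0,0): S=122.0000. Δ = (V_up−V_dn)/(S_up−S_dn) = (0.0000−9.5156)/(143.9600−103.7000) = -0.2364. V = [p*·0.0000 + (1−p*)·9.5156]/1.07 = 2.9644. B = V − Δ·S = 31.7994.
The time-0 hedge costs 2.9644, which is the no-arbitrage price.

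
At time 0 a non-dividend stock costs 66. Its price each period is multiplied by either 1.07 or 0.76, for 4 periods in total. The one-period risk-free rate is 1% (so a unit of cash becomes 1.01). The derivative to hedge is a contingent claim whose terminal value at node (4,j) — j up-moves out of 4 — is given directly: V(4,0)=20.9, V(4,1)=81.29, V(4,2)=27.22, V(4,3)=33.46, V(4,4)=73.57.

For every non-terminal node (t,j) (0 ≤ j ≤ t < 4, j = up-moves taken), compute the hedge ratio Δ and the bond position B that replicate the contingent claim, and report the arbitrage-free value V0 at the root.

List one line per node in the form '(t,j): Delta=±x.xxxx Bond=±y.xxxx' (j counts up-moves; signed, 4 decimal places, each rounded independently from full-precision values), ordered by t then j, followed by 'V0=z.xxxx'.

Since d<R<u, set p* = (R−d)/(u−d) = 0.8065; price each node as the discounted p*-expectation of its children.
At expiry t=4: V(4,0)=20.9000, V(4,1)=81.2900, V(4,2)=27.2200, V(4,3)=33.4600, V(4,4)=73.5700
(3,0): S=28.9724. Δ = (V_up−V_dn)/(S_up−S_dn) = (81.2900−20.9000)/(31.0005−22.0190) = 6.7239. V = [p*·81.2900 + (1−p*)·20.9000]/1.01 = 68.9125. B = V − Δ·S = -125.8940.
(3,1): S=40.7901. Δ = (V_up−V_dn)/(S_up−S_dn) = (27.2200−81.2900)/(43.6454−31.0005) = -4.2760. V = [p*·27.2200 + (1−p*)·81.2900]/1.01 = 37.3120. B = V − Δ·S = 211.7314.
(3,2): S=57.4282. Δ = (V_up−V_dn)/(S_up−S_dn) = (33.4600−27.2200)/(61.4482−43.6454) = 0.3505. V = [p*·33.4600 + (1−p*)·27.2200]/1.01 = 31.9329. B = V − Δ·S = 11.8039.
(3,3): S=80.8528. Δ = (V_up−V_dn)/(S_up−S_dn) = (73.5700−33.4600)/(86.5125−61.4482) = 1.6003. V = [p*·73.5700 + (1−p*)·33.4600]/1.01 = 65.1552. B = V − Δ·S = -64.2319.
(2,0): S=38.1216. Δ = (V_up−V_dn)/(S_up−S_dn) = (37.3120−68.9125)/(40.7901−28.9724) = -2.6740. V = [p*·37.3120 + (1−p*)·68.9125]/1.01 = 42.9983. B = V − Δ·S = 144.9352.
(2,1): S=53.6712. Δ = (V_up−V_dn)/(S_up−S_dn) = (31.9329−37.3120)/(57.4282−40.7901) = -0.3233. V = [p*·31.9329 + (1−p*)·37.3120]/1.01 = 32.6476. B = V − Δ·S = 49.9995.
(2,2): S=75.5634. Δ = (V_up−V_dn)/(S_up−S_dn) = (65.1552−31.9329)/(80.8528−57.4282) = 1.4183. V = [p*·65.1552 + (1−p*)·31.9329]/1.01 = 58.1437. B = V − Δ·S = -49.0250.
(1,0): S=50.1600. Δ = (V_up−V_dn)/(S_up−S_dn) = (32.6476−42.9983)/(53.6712−38.1216) = -0.6657. V = [p*·32.6476 + (1−p*)·42.9983]/1.01 = 34.3079. B = V − Δ·S = 67.6972.
(1,1): S=70.6200. Δ = (V_up−V_dn)/(S_up−S_dn) = (58.1437−32.6476)/(75.5634−53.6712) = 1.1646. V = [p*·58.1437 + (1−p*)·32.6476]/1.01 = 52.6821. B = V − Δ·S = -29.5633.
(0,0): S=66.0000. Δ = (V_up−V_dn)/(S_up−S_dn) = (52.6821−34.3079)/(70.6200−50.1600) = 0.8981. V = [p*·52.6821 + (1−p*)·34.3079]/1.01 = 48.6394. B = V − Δ·S = -10.6324.
Check: Δ(0,0)·S0 + B(0,0) = 48.6394 = V0.

(0,0): Delta=0.8981 Bond=-10.6324
(1,0): Delta=-0.6657 Bond=67.6972
(1,1): Delta=1.1646 Bond=-29.5633
(2,0): Delta=-2.6740 Bond=144.9352
(2,1): Delta=-0.3233 Bond=49.9995
(2,2): Delta=1.4183 Bond=-49.0250
(3,0): Delta=6.7239 Bond=-125.8940
(3,1): Delta=-4.2760 Bond=211.7314
(3,2): Delta=0.3505 Bond=11.8039
(3,3): Delta=1.6003 Bond=-64.2319
V0=48.6394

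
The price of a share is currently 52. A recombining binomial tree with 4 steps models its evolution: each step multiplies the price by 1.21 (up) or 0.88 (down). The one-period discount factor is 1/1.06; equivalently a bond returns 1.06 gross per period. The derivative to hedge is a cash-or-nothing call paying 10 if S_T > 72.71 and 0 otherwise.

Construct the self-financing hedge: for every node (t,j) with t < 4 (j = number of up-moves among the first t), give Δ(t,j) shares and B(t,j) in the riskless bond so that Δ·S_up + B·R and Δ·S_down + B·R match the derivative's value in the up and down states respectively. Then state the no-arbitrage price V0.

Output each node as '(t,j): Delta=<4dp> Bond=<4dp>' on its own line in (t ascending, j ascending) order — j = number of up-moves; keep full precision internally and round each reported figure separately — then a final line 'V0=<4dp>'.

(0,0): Delta=0.1985 Bond=-7.2842
(1,0): Delta=0.1753 Bond=-6.6614
(1,1): Delta=0.2125 Bond=-8.6044
(2,0): Delta=0.0000 Bond=0.0000
(2,1): Delta=0.2816 Bond=-12.9454
(2,2): Delta=0.1707 Bond=-5.9333
(3,0): Delta=0.0000 Bond=0.0000
(3,1): Delta=0.0000 Bond=0.0000
(3,2): Delta=0.4523 Bond=-25.1572
(3,3): Delta=0.0000 Bond=9.4340
V0=3.0383

Since d<R<u, set p* = (R−d)/(u−d) = 0.5455; price each node as the discounted p*-expectation of its children.
At expiry t=4: V(4,0)=0.0000, V(4,1)=0.0000, V(4,2)=0.0000, V(4,3)=10.0000, V(4,4)=10.0000
Node (3,0) S=35.4365: V=(p*·0.0000+(1−p*)·0.0000)/1.06=0.0000; Δ=(0.0000−0.0000)/(42.8782−31.1842)=0.0000; B=V−Δ·S=0.0000
Node (3,1) S=48.7252: V=(p*·0.0000+(1−p*)·0.0000)/1.06=0.0000; Δ=(0.0000−0.0000)/(58.9576−42.8782)=0.0000; B=V−Δ·S=0.0000
Node (3,2) S=66.9972: V=(p*·10.0000+(1−p*)·0.0000)/1.06=5.1458; Δ=(10.0000−0.0000)/(81.0666−58.9576)=0.4523; B=V−Δ·S=-25.1572
Node (3,3) S=92.1212: V=(p*·10.0000+(1−p*)·10.0000)/1.06=9.4340; Δ=(10.0000−10.0000)/(111.4666−81.0666)=0.0000; B=V−Δ·S=9.4340
Node (2,0) S=40.2688: V=(p*·0.0000+(1−p*)·0.0000)/1.06=0.0000; Δ=(0.0000−0.0000)/(48.7252−35.4365)=0.0000; B=V−Δ·S=0.0000
Node (2,1) S=55.3696: V=(p*·5.1458+(1−p*)·0.0000)/1.06=2.6479; Δ=(5.1458−0.0000)/(66.9972−48.7252)=0.2816; B=V−Δ·S=-12.9454
Node (2,2) S=76.1332: V=(p*·9.4340+(1−p*)·5.1458)/1.06=7.0611; Δ=(9.4340−5.1458)/(92.1212−66.9972)=0.1707; B=V−Δ·S=-5.9333
Node (1,0) S=45.7600: V=(p*·2.6479+(1−p*)·0.0000)/1.06=1.3626; Δ=(2.6479−0.0000)/(55.3696−40.2688)=0.1753; B=V−Δ·S=-6.6614
Node (1,1) S=62.9200: V=(p*·7.0611+(1−p*)·2.6479)/1.06=4.7690; Δ=(7.0611−2.6479)/(76.1332−55.3696)=0.2125; B=V−Δ·S=-8.6044
Node (0,0) S=52.0000: V=(p*·4.7690+(1−p*)·1.3626)/1.06=3.0383; Δ=(4.7690−1.3626)/(62.9200−45.7600)=0.1985; B=V−Δ·S=-7.2842
Check: Δ(0,0)·S0 + B(0,0) = 3.0383 = V0.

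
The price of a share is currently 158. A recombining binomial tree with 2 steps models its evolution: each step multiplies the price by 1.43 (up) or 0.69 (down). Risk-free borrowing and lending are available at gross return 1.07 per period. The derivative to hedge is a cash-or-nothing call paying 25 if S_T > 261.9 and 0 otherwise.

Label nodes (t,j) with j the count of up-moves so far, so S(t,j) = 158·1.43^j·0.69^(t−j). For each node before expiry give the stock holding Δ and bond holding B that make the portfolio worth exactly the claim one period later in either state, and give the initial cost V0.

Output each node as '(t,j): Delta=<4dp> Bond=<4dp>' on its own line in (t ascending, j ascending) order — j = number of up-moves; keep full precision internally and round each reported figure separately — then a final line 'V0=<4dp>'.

Risk-neutral probability p* = (R−d)/(u−d) = (1.07−0.69)/(1.43−0.69) = 0.5135.
Terminal payoffs: V(2,0)=0.0000, V(2,1)=0.0000, V(2,2)=25.0000
Node (1,0) S=109.0200: V=(p*·0.0000+(1−p*)·0.0000)/1.07=0.0000; Δ=(0.0000−0.0000)/(155.8986−75.2238)=0.0000; B=V−Δ·S=0.0000
Node (1,1) S=225.9400: V=(p*·25.0000+(1−p*)·0.0000)/1.07=11.9980; Δ=(25.0000−0.0000)/(323.0942−155.8986)=0.1495; B=V−Δ·S=-21.7858
Node (0,0) S=158.0000: V=(p*·11.9980+(1−p*)·0.0000)/1.07=5.7581; Δ=(11.9980−0.0000)/(225.9400−109.0200)=0.1026; B=V−Δ·S=-10.4554
Root portfolio cost Δ·158+B reproduces V0=5.7581.

(0,0): Delta=0.1026 Bond=-10.4554
(1,0): Delta=0.0000 Bond=0.0000
(1,1): Delta=0.1495 Bond=-21.7858
V0=5.7581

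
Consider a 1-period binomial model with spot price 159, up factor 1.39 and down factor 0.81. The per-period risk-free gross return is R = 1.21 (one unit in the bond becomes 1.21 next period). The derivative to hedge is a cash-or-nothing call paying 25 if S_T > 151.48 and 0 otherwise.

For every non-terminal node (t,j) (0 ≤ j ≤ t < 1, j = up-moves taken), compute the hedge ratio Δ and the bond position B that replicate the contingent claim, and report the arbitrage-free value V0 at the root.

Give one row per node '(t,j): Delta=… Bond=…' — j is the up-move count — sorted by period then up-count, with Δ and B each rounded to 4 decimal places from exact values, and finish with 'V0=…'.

(0,0): Delta=0.2711 Bond=-28.8544
V0=14.2491

The replicating-portfolio and risk-neutral prices coincide; use p* = (1.21−0.81)/(1.39−0.81) = 0.6897 for the latter.
Terminal values V(1,·): V(1,0)=0.0000, V(1,1)=25.0000
  t=0,j=0: stock 159.0000 → up 221.0100 (V=25.0000), down 128.7900 (V=0.0000). Price 14.2491; hedge Δ=0.2711, bond B=-28.8544.
Each (Δ,B) replicates both successor values, so the strategy is self-financing and V0 is arbitrage-free.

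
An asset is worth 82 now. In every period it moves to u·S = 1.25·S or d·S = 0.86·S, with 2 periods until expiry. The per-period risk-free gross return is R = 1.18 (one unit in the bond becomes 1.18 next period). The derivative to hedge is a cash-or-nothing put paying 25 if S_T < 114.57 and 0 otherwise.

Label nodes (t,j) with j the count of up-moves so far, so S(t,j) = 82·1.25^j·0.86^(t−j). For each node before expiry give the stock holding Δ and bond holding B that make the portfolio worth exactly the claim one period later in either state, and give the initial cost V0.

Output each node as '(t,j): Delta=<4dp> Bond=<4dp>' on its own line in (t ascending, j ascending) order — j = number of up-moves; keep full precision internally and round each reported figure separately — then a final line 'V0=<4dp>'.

Since d<R<u, set p* = (R−d)/(u−d) = 0.8205; price each node as the discounted p*-expectation of its children.
Terminal payoffs: V(2,0)=25.0000, V(2,1)=25.0000, V(2,2)=0.0000
  t=1,j=0: stock 70.5200 → up 88.1500 (V=25.0000), down 60.6472 (V=25.0000). Price 21.1864; hedge Δ=0.0000, bond B=21.1864.
  t=1,j=1: stock 102.5000 → up 128.1250 (V=0.0000), down 88.1500 (V=25.0000). Price 3.8027; hedge Δ=-0.6254, bond B=67.9053.
  t=0,j=0: stock 82.0000 → up 102.5000 (V=3.8027), down 70.5200 (V=21.1864). Price 5.8668; hedge Δ=-0.5436, bond B=50.4405.
Each (Δ,B) replicates both successor values, so the strategy is self-financing and V0 is arbitrage-free.

(0,0): Delta=-0.5436 Bond=50.4405
(1,0): Delta=0.0000 Bond=21.1864
(1,1): Delta=-0.6254 Bond=67.9053
V0=5.8668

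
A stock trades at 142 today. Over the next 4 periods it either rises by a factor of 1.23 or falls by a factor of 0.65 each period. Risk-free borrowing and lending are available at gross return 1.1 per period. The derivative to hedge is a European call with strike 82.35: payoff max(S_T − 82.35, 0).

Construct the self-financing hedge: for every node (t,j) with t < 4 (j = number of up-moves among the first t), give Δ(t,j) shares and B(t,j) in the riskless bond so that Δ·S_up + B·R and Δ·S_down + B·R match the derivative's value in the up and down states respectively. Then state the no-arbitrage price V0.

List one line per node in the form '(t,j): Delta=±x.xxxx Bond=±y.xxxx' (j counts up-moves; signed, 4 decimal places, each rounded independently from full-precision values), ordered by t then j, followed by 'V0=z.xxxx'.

(0,0): Delta=0.9610 Bond=-49.7891
(1,0): Delta=0.7978 Bond=-39.7086
(1,1): Delta=0.9859 Bond=-59.1185
(2,0): Delta=0.1706 Bond=-6.0480
(2,1): Delta=0.8936 Bond=-54.5507
(2,2): Delta=1.0000 Bond=-68.0579
(3,0): Delta=0.0000 Bond=0.0000
(3,1): Delta=0.1966 Bond=-8.5747
(3,2): Delta=1.0000 Bond=-74.8636
(3,3): Delta=1.0000 Bond=-74.8636
V0=86.6728

No-arbitrage ⇒ martingale measure with p* = (R−d)/(u−d) = 0.7759.
Payoff layer (t=4): V(4,0)=0.0000, V(4,1)=0.0000, V(4,2)=8.4164, V(4,3)=89.4080, V(4,4)=242.6690
  t=3,j=0: stock 38.9967 → up 47.9660 (V=0.0000), down 25.3479 (V=0.0000). Price 0.0000; hedge Δ=0.0000, bond B=0.0000.
  t=3,j=1: stock 73.7939 → up 90.7664 (V=8.4164), down 47.9660 (V=0.0000). Price 5.9364; hedge Δ=0.1966, bond B=-8.5747.
  t=3,j=2: stock 139.6407 → up 171.7580 (V=89.4080), down 90.7664 (V=8.4164). Price 64.7770; hedge Δ=1.0000, bond B=-74.8636.
  t=3,j=3: stock 264.2431 → up 325.0190 (V=242.6690), down 171.7580 (V=89.4080). Price 189.3795; hedge Δ=1.0000, bond B=-74.8636.
  t=2,j=0: stock 59.9950 → up 73.7939 (V=5.9364), down 38.9968 (V=0.0000). Price 4.1871; hedge Δ=0.1706, bond B=-6.0480.
  t=2,j=1: stock 113.5290 → up 139.6407 (V=64.7770), down 73.7939 (V=5.9364). Price 46.8987; hedge Δ=0.8936, bond B=-54.5507.
  t=2,j=2: stock 214.8318 → up 264.2431 (V=189.3795), down 139.6407 (V=64.7770). Price 146.7739; hedge Δ=1.0000, bond B=-68.0579.
  t=1,j=0: stock 92.3000 → up 113.5290 (V=46.8987), down 59.9950 (V=4.1871). Price 33.9322; hedge Δ=0.7978, bond B=-39.7086.
  t=1,j=1: stock 174.6600 → up 214.8318 (V=146.7739), down 113.5290 (V=46.8987). Price 113.0801; hedge Δ=0.9859, bond B=-59.1185.
  t=0,j=0: stock 142.0000 → up 174.6600 (V=113.0801), down 92.3000 (V=33.9322). Price 86.6728; hedge Δ=0.9610, bond B=-49.7891.
The time-0 hedge costs 86.6728, which is the no-arbitrage price.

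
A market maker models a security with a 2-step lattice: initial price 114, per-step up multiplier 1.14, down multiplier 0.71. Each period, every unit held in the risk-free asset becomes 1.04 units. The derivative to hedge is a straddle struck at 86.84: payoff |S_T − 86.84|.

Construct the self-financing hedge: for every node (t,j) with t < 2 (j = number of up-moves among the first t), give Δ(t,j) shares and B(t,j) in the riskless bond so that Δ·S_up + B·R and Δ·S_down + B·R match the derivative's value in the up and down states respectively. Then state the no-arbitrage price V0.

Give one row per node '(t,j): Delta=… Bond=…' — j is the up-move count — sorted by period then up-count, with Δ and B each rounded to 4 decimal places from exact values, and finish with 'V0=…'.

The replicating-portfolio and risk-neutral prices coincide; use p* = (1.04−0.71)/(1.14−0.71) = 0.7674 for the latter.
Terminal payoffs: V(2,0)=29.3726, V(2,1)=5.4316, V(2,2)=61.3144
Node (1,0) S=80.9400: V=(p*·5.4316+(1−p*)·29.3726)/1.04=10.5762; Δ=(5.4316−29.3726)/(92.2716−57.4674)=-0.6879; B=V−Δ·S=66.2530
Node (1,1) S=129.9600: V=(p*·61.3144+(1−p*)·5.4316)/1.04=46.4600; Δ=(61.3144−5.4316)/(148.1544−92.2716)=1.0000; B=V−Δ·S=-83.5000
Node (0,0) S=114.0000: V=(p*·46.4600+(1−p*)·10.5762)/1.04=36.6490; Δ=(46.4600−10.5762)/(129.9600−80.9400)=0.7320; B=V−Δ·S=-46.8017
Check: Δ(0,0)·S0 + B(0,0) = 36.6490 = V0.

(0,0): Delta=0.7320 Bond=-46.8017
(1,0): Delta=-0.6879 Bond=66.2530
(1,1): Delta=1.0000 Bond=-83.5000
V0=36.6490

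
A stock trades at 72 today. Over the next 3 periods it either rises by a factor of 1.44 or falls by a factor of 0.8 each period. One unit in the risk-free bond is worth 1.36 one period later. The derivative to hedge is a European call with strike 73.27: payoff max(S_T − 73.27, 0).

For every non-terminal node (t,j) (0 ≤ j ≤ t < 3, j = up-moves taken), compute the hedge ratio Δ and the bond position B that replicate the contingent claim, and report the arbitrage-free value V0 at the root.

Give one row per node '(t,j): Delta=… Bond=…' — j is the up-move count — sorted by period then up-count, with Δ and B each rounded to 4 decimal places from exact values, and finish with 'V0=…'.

(0,0): Delta=0.9768 Bond=-27.3198
(1,0): Delta=0.8058 Bond=-27.3020
(1,1): Delta=0.9904 Bond=-38.5625
(2,0): Delta=0.0000 Bond=0.0000
(2,1): Delta=0.8697 Bond=-42.4351
(2,2): Delta=1.0000 Bond=-53.8750
V0=43.0131

The replicating-portfolio and risk-neutral prices coincide; use p* = (1.36−0.8)/(1.44−0.8) = 0.8750 for the latter.
Terminal values V(3,·): V(3,0)=0.0000, V(3,1)=0.0000, V(3,2)=46.1694, V(3,3)=141.7208
  t=2,j=0: stock 46.0800 → up 66.3552 (V=0.0000), down 36.8640 (V=0.0000). Price 0.0000; hedge Δ=0.0000, bond B=0.0000.
  t=2,j=1: stock 82.9440 → up 119.4394 (V=46.1694), down 66.3552 (V=0.0000). Price 29.7046; hedge Δ=0.8697, bond B=-42.4351.
  t=2,j=2: stock 149.2992 → up 214.9908 (V=141.7208), down 119.4394 (V=46.1694). Price 95.4242; hedge Δ=1.0000, bond B=-53.8750.
  t=1,j=0: stock 57.6000 → up 82.9440 (V=29.7046), down 46.0800 (V=0.0000). Price 19.1114; hedge Δ=0.8058, bond B=-27.3020.
  t=1,j=1: stock 103.6800 → up 149.2992 (V=95.4242), down 82.9440 (V=29.7046). Price 64.1244; hedge Δ=0.9904, bond B=-38.5625.
  t=0,j=0: stock 72.0000 → up 103.6800 (V=64.1244), down 57.6000 (V=19.1114). Price 43.0131; hedge Δ=0.9768, bond B=-27.3198.
Self-financing check: at every node Δ·S+B equals the discounted successor values.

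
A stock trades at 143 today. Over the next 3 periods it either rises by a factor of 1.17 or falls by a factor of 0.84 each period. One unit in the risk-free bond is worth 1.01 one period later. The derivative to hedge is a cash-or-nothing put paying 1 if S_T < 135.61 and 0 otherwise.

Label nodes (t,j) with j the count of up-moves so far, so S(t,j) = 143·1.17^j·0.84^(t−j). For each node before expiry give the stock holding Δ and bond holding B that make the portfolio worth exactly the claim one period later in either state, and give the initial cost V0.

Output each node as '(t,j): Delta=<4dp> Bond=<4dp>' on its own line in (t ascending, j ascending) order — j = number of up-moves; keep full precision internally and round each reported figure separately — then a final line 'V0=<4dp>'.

Since d<R<u, set p* = (R−d)/(u−d) = 0.5152; price each node as the discounted p*-expectation of its children.
Terminal values V(3,·): V(3,0)=1.0000, V(3,1)=1.0000, V(3,2)=0.0000, V(3,3)=0.0000
(2,0): S=100.9008. Δ = (V_up−V_dn)/(S_up−S_dn) = (1.0000−1.0000)/(118.0539−84.7567) = 0.0000. V = [p*·1.0000 + (1−p*)·1.0000]/1.01 = 0.9901. B = V − Δ·S = 0.9901.
(2,1): S=140.5404. Δ = (V_up−V_dn)/(S_up−S_dn) = (0.0000−1.0000)/(164.4323−118.0539) = -0.0216. V = [p*·0.0000 + (1−p*)·1.0000]/1.01 = 0.4800. B = V − Δ·S = 3.5104.
(2,2): S=195.7527. Δ = (V_up−V_dn)/(S_up−S_dn) = (0.0000−0.0000)/(229.0307−164.4323) = 0.0000. V = [p*·0.0000 + (1−p*)·0.0000]/1.01 = 0.0000. B = V − Δ·S = 0.0000.
(1,0): S=120.1200. Δ = (V_up−V_dn)/(S_up−S_dn) = (0.4800−0.9901)/(140.5404−100.9008) = -0.0129. V = [p*·0.4800 + (1−p*)·0.9901]/1.01 = 0.7201. B = V − Δ·S = 2.2658.
(1,1): S=167.3100. Δ = (V_up−V_dn)/(S_up−S_dn) = (0.0000−0.4800)/(195.7527−140.5404) = -0.0087. V = [p*·0.0000 + (1−p*)·0.4800]/1.01 = 0.2304. B = V − Δ·S = 1.6851.
(0,0): S=143.0000. Δ = (V_up−V_dn)/(S_up−S_dn) = (0.2304−0.7201)/(167.3100−120.1200) = -0.0104. V = [p*·0.2304 + (1−p*)·0.7201]/1.01 = 0.4632. B = V − Δ·S = 1.9472.
The time-0 hedge costs 0.4632, which is the no-arbitrage price.

(0,0): Delta=-0.0104 Bond=1.9472
(1,0): Delta=-0.0129 Bond=2.2658
(1,1): Delta=-0.0087 Bond=1.6851
(2,0): Delta=0.0000 Bond=0.9901
(2,1): Delta=-0.0216 Bond=3.5104
(2,2): Delta=0.0000 Bond=0.0000
V0=0.4632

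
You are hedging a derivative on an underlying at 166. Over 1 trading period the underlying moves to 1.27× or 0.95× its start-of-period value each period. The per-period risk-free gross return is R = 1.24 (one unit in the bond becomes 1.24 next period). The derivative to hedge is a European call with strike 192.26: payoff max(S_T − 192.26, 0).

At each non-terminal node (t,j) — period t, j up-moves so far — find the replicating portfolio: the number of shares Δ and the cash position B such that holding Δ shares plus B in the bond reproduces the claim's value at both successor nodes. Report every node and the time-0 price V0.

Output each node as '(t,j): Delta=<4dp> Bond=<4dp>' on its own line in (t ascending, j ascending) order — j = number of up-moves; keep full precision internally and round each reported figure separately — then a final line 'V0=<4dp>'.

(0,0): Delta=0.3494 Bond=-44.4355
V0=13.5645

No-arbitrage ⇒ martingale measure with p* = (R−d)/(u−d) = 0.9062.
Terminal payoffs: V(1,0)=0.0000, V(1,1)=18.5600
Node (0,0) S=166.0000: V=(p*·18.5600+(1−p*)·0.0000)/1.24=13.5645; Δ=(18.5600−0.0000)/(210.8200−157.7000)=0.3494; B=V−Δ·S=-44.4355
The time-0 hedge costs 13.5645, which is the no-arbitrage price.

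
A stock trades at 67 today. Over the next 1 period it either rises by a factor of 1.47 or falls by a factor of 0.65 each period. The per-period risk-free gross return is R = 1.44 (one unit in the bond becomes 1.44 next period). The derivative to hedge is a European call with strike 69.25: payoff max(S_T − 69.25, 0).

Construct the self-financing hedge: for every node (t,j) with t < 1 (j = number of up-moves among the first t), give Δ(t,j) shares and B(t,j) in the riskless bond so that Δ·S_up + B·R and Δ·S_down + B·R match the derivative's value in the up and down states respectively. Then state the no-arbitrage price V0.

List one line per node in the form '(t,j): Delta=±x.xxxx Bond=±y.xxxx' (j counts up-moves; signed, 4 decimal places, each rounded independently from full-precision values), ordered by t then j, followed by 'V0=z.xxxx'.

Risk-neutral probability p* = (R−d)/(u−d) = (1.44−0.65)/(1.47−0.65) = 0.9634.
Payoff layer (t=1): V(1,0)=0.0000, V(1,1)=29.2400
Node (0,0) S=67.0000: V=(p*·29.2400+(1−p*)·0.0000)/1.44=19.5627; Δ=(29.2400−0.0000)/(98.4900−43.5500)=0.5322; B=V−Δ·S=-16.0959
Check: Δ(0,0)·S0 + B(0,0) = 19.5627 = V0.

(0,0): Delta=0.5322 Bond=-16.0959
V0=19.5627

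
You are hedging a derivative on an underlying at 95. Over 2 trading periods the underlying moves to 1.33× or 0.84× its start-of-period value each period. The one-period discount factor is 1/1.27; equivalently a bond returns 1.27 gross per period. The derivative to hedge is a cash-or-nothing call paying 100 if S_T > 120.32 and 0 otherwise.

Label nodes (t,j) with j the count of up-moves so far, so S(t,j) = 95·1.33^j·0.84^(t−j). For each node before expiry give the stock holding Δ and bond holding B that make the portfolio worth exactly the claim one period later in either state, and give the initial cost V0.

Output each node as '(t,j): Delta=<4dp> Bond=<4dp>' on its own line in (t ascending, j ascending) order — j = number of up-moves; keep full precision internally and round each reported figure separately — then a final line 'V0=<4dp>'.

(0,0): Delta=1.4844 Bond=-93.2713
(1,0): Delta=0.0000 Bond=0.0000
(1,1): Delta=1.6152 Bond=-134.9831
V0=47.7460

Under the risk-neutral measure, an up-move has probability p* = (R−d)/(u−d) = 0.8776 and values discount at R = 1.27.
Terminal payoffs: V(2,0)=0.0000, V(2,1)=0.0000, V(2,2)=100.0000
Node (1,0) S=79.8000: V=(p*·0.0000+(1−p*)·0.0000)/1.27=0.0000; Δ=(0.0000−0.0000)/(106.1340−67.0320)=0.0000; B=V−Δ·S=0.0000
Node (1,1) S=126.3500: V=(p*·100.0000+(1−p*)·0.0000)/1.27=69.0985; Δ=(100.0000−0.0000)/(168.0455−106.1340)=1.6152; B=V−Δ·S=-134.9831
Node (0,0) S=95.0000: V=(p*·69.0985+(1−p*)·0.0000)/1.27=47.7460; Δ=(69.0985−0.0000)/(126.3500−79.8000)=1.4844; B=V−Δ·S=-93.2713
Each (Δ,B) replicates both successor values, so the strategy is self-financing and V0 is arbitrage-free.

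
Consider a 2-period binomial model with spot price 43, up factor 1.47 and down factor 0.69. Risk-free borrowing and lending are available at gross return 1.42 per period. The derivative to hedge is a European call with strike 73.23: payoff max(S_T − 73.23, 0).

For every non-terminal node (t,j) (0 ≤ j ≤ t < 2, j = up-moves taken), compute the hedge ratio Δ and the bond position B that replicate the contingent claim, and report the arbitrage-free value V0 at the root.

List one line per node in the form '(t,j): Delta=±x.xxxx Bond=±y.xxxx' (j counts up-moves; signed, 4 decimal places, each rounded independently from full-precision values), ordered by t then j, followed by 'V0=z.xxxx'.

The replicating-portfolio and risk-neutral prices coincide; use p* = (1.42−0.69)/(1.47−0.69) = 0.9359 for the latter.
At expiry t=2: V(2,0)=0.0000, V(2,1)=0.0000, V(2,2)=19.6887
(1,0): S=29.6700. Δ = (V_up−V_dn)/(S_up−S_dn) = (0.0000−0.0000)/(43.6149−20.4723) = 0.0000. V = [p*·0.0000 + (1−p*)·0.0000]/1.42 = 0.0000. B = V − Δ·S = 0.0000.
(1,1): S=63.2100. Δ = (V_up−V_dn)/(S_up−S_dn) = (19.6887−0.0000)/(92.9187−43.6149) = 0.3993. V = [p*·19.6887 + (1−p*)·0.0000]/1.42 = 12.9765. B = V − Δ·S = -12.2654.
(0,0): S=43.0000. Δ = (V_up−V_dn)/(S_up−S_dn) = (12.9765−0.0000)/(63.2100−29.6700) = 0.3869. V = [p*·12.9765 + (1−p*)·0.0000]/1.42 = 8.5526. B = V − Δ·S = -8.0839.
The time-0 hedge costs 8.5526, which is the no-arbitrage price.

(0,0): Delta=0.3869 Bond=-8.0839
(1,0): Delta=0.0000 Bond=0.0000
(1,1): Delta=0.3993 Bond=-12.2654
V0=8.5526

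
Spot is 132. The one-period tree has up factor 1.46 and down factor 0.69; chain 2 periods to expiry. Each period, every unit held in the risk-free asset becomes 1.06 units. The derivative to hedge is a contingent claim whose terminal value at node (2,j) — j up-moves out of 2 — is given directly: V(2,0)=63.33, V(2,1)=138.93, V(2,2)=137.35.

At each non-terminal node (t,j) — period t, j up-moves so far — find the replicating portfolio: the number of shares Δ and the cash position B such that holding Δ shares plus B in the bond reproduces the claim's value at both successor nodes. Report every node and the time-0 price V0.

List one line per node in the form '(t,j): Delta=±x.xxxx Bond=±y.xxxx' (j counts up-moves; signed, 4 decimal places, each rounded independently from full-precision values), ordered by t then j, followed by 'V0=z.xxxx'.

(0,0): Delta=0.3575 Bond=57.9790
(1,0): Delta=1.0780 Bond=-4.1655
(1,1): Delta=-0.0106 Bond=132.4017
V0=105.1653

The replicating-portfolio and risk-neutral prices coincide; use p* = (1.06−0.69)/(1.46−0.69) = 0.4805 for the latter.
Terminal values V(2,·): V(2,0)=63.3300, V(2,1)=138.9300, V(2,2)=137.3500
(1,0): S=91.0800. Δ = (V_up−V_dn)/(S_up−S_dn) = (138.9300−63.3300)/(132.9768−62.8452) = 1.0780. V = [p*·138.9300 + (1−p*)·63.3300]/1.06 = 94.0163. B = V − Δ·S = -4.1655.
(1,1): S=192.7200. Δ = (V_up−V_dn)/(S_up−S_dn) = (137.3500−138.9300)/(281.3712−132.9768) = -0.0106. V = [p*·137.3500 + (1−p*)·138.9300]/1.06 = 130.3498. B = V − Δ·S = 132.4017.
(0,0): S=132.0000. Δ = (V_up−V_dn)/(S_up−S_dn) = (130.3498−94.0163)/(192.7200−91.0800) = 0.3575. V = [p*·130.3498 + (1−p*)·94.0163]/1.06 = 105.1653. B = V − Δ·S = 57.9790.
Root portfolio cost Δ·132+B reproduces V0=105.1653.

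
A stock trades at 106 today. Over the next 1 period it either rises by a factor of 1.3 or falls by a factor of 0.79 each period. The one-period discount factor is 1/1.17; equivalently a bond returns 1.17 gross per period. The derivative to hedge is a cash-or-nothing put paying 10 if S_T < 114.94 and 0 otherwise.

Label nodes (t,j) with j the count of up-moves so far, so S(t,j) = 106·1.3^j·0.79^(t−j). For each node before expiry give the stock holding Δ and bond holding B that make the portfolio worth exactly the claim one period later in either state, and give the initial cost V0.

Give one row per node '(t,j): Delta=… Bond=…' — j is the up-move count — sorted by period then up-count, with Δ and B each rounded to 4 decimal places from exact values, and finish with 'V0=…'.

No-arbitrage ⇒ martingale measure with p* = (R−d)/(u−d) = 0.7451.
Payoff layer (t=1): V(1,0)=10.0000, V(1,1)=0.0000
(0,0): S=106.0000. Δ = (V_up−V_dn)/(S_up−S_dn) = (0.0000−10.0000)/(137.8000−83.7400) = -0.1850. V = [p*·0.0000 + (1−p*)·10.0000]/1.17 = 2.1786. B = V − Δ·S = 21.7865.
The time-0 hedge costs 2.1786, which is the no-arbitrage price.

(0,0): Delta=-0.1850 Bond=21.7865
V0=2.1786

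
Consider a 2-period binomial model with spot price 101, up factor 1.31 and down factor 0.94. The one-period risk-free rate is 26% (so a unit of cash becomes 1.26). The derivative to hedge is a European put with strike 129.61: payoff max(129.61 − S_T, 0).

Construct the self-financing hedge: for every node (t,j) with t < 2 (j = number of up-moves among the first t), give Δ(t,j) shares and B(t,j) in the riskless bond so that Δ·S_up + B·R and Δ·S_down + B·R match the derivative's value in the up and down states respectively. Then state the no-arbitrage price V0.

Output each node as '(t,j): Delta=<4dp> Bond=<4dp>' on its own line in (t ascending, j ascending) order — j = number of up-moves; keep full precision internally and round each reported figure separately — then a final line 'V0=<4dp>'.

(0,0): Delta=-0.1970 Bond=21.1363
(1,0): Delta=-1.0000 Bond=102.8651
(1,1): Delta=-0.1070 Bond=14.7202
V0=1.2356

No-arbitrage ⇒ martingale measure with p* = (R−d)/(u−d) = 0.8649.
At expiry t=2: V(2,0)=40.3664, V(2,1)=5.2386, V(2,2)=0.0000
  t=1,j=0: stock 94.9400 → up 124.3714 (V=5.2386), down 89.2436 (V=40.3664). Price 7.9251; hedge Δ=-1.0000, bond B=102.8651.
  t=1,j=1: stock 132.3100 → up 173.3261 (V=0.0000), down 124.3714 (V=5.2386). Price 0.5618; hedge Δ=-0.1070, bond B=14.7202.
  t=0,j=0: stock 101.0000 → up 132.3100 (V=0.5618), down 94.9400 (V=7.9251). Price 1.2356; hedge Δ=-0.1970, bond B=21.1363.
Each (Δ,B) replicates both successor values, so the strategy is self-financing and V0 is arbitrage-free.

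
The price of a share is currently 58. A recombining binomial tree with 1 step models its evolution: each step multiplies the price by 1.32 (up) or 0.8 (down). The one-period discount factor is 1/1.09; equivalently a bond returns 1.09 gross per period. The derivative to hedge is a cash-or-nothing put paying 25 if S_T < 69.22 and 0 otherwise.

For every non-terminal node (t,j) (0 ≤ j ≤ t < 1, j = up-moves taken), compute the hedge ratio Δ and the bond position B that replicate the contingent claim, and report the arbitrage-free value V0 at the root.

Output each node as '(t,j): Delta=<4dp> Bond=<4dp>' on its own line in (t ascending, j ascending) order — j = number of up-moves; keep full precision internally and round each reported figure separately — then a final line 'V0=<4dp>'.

The replicating-portfolio and risk-neutral prices coincide; use p* = (1.09−0.8)/(1.32−0.8) = 0.5577 for the latter.
Terminal payoffs: V(1,0)=25.0000, V(1,1)=0.0000
Node (0,0) S=58.0000: V=(p*·0.0000+(1−p*)·25.0000)/1.09=10.1447; Δ=(0.0000−25.0000)/(76.5600−46.4000)=-0.8289; B=V−Δ·S=58.2216
The time-0 hedge costs 10.1447, which is the no-arbitrage price.

(0,0): Delta=-0.8289 Bond=58.2216
V0=10.1447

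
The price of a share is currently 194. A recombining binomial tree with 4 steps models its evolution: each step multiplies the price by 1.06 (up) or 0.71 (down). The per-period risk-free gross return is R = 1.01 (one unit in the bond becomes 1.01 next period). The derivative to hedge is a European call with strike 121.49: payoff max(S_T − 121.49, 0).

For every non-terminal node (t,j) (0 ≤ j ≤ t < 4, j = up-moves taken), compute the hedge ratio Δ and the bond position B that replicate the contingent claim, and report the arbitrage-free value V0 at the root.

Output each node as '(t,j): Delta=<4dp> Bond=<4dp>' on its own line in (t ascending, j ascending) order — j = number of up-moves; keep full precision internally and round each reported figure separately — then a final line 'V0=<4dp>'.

Since d<R<u, set p* = (R−d)/(u−d) = 0.8571; price each node as the discounted p*-expectation of its children.
At expiry t=4: V(4,0)=0.0000, V(4,1)=0.0000, V(4,2)=0.0000, V(4,3)=42.5605, V(4,4)=123.4305
(3,0): S=69.4347. Δ = (V_up−V_dn)/(S_up−S_dn) = (0.0000−0.0000)/(73.6008−49.2987) = 0.0000. V = [p*·0.0000 + (1−p*)·0.0000]/1.01 = 0.0000. B = V − Δ·S = 0.0000.
(3,1): S=103.6631. Δ = (V_up−V_dn)/(S_up−S_dn) = (0.0000−0.0000)/(109.8829−73.6008) = 0.0000. V = [p*·0.0000 + (1−p*)·0.0000]/1.01 = 0.0000. B = V − Δ·S = 0.0000.
(3,2): S=154.7647. Δ = (V_up−V_dn)/(S_up−S_dn) = (42.5605−0.0000)/(164.0505−109.8829) = 0.7857. V = [p*·42.5605 + (1−p*)·0.0000]/1.01 = 36.1193. B = V − Δ·S = -85.4823.
(3,3): S=231.0571. Δ = (V_up−V_dn)/(S_up−S_dn) = (123.4305−42.5605)/(244.9205−164.0505) = 1.0000. V = [p*·123.4305 + (1−p*)·42.5605]/1.01 = 110.7700. B = V − Δ·S = -120.2871.
(2,0): S=97.7954. Δ = (V_up−V_dn)/(S_up−S_dn) = (0.0000−0.0000)/(103.6631−69.4347) = 0.0000. V = [p*·0.0000 + (1−p*)·0.0000]/1.01 = 0.0000. B = V − Δ·S = 0.0000.
(2,1): S=146.0044. Δ = (V_up−V_dn)/(S_up−S_dn) = (36.1193−0.0000)/(154.7647−103.6631) = 0.7068. V = [p*·36.1193 + (1−p*)·0.0000]/1.01 = 30.6528. B = V − Δ·S = -72.5451.
(2,2): S=217.9784. Δ = (V_up−V_dn)/(S_up−S_dn) = (110.7700−36.1193)/(231.0571−154.7647) = 0.9785. V = [p*·110.7700 + (1−p*)·36.1193]/1.01 = 99.1144. B = V − Δ·S = -114.1733.
(1,0): S=137.7400. Δ = (V_up−V_dn)/(S_up−S_dn) = (30.6528−0.0000)/(146.0044−97.7954) = 0.6358. V = [p*·30.6528 + (1−p*)·0.0000]/1.01 = 26.0137. B = V − Δ·S = -61.5658.
(1,1): S=205.6400. Δ = (V_up−V_dn)/(S_up−S_dn) = (99.1144−30.6528)/(217.9784−146.0044) = 0.9512. V = [p*·99.1144 + (1−p*)·30.6528]/1.01 = 88.4497. B = V − Δ·S = -107.1548.
(0,0): S=194.0000. Δ = (V_up−V_dn)/(S_up−S_dn) = (88.4497−26.0137)/(205.6400−137.7400) = 0.9195. V = [p*·88.4497 + (1−p*)·26.0137]/1.01 = 78.7429. B = V − Δ·S = -99.6457.
The time-0 hedge costs 78.7429, which is the no-arbitrage price.

(0,0): Delta=0.9195 Bond=-99.6457
(1,0): Delta=0.6358 Bond=-61.5658
(1,1): Delta=0.9512 Bond=-107.1548
(2,0): Delta=0.0000 Bond=0.0000
(2,1): Delta=0.7068 Bond=-72.5451
(2,2): Delta=0.9785 Bond=-114.1733
(3,0): Delta=0.0000 Bond=0.0000
(3,1): Delta=0.0000 Bond=0.0000
(3,2): Delta=0.7857 Bond=-85.4823
(3,3): Delta=1.0000 Bond=-120.2871
V0=78.7429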